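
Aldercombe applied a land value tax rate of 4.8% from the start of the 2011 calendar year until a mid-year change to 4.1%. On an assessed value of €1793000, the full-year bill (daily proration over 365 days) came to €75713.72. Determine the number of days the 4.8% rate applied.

Let d = days at the first rate; then 365 − d days at the second rate.
€1793000 × [4.8%·d + 4.1%·(365−d)] / 365 = €75713.72
Solving gives d = 64, so the new rate took effect on 6 Mar 2011.

64 days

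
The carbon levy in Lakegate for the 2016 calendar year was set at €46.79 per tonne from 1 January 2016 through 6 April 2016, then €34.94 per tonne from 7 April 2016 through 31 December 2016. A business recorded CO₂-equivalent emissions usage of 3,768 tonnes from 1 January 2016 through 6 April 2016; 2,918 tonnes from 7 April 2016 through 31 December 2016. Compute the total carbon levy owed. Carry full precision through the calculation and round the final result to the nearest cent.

1 January – 6 April 2016: 3,768 tonnes at €46.79/tonne → €176,304.72
7 April – 31 December 2016: 2,918 tonnes at €34.94/tonne → €101,954.92

€278,259.64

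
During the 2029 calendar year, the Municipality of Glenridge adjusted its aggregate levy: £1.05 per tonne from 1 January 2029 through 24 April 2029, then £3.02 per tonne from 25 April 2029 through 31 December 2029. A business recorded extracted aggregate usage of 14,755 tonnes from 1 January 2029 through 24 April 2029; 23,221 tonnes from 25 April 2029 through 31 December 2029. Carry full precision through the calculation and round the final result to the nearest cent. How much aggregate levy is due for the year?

1 January – 24 April 2029: 14,755 tonnes at £1.05/tonne → £15492.75
25 April – 31 December 2029: 23,221 tonnes at £3.02/tonne → £70127.42

£85620.17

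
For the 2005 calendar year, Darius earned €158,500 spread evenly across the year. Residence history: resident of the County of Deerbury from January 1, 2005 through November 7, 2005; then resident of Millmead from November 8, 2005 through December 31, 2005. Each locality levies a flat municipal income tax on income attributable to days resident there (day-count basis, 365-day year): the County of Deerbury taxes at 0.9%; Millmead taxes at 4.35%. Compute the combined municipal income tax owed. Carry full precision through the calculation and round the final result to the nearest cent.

€2,235.50

The County of Deerbury, January 1 – November 7, 2005: 311 days → €158,500 × 0.9% × 311/365 = €1,215.4562
Millmead, November 8 – December 31, 2005: 54 days → €158,500 × 4.35% × 54/365 = €1,020.0452
Total = €2,235.5014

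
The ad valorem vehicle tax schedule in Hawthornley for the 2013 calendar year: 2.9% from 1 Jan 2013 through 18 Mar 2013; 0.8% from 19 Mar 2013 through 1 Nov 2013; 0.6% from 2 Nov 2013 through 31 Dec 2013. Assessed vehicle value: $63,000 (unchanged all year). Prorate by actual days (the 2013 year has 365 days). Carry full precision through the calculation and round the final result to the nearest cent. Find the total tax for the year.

1 Jan – 18 Mar 2013: 77 days at 2.9% → $63,000 × 2.9% × 77/365 = $385.4219
19 Mar – 1 Nov 2013: 228 days at 0.8% → $63,000 × 0.8% × 228/365 = $314.8274
2 Nov – 31 Dec 2013: 60 days at 0.6% → $63,000 × 0.6% × 60/365 = $62.1370
Total = $762.3863

$762.39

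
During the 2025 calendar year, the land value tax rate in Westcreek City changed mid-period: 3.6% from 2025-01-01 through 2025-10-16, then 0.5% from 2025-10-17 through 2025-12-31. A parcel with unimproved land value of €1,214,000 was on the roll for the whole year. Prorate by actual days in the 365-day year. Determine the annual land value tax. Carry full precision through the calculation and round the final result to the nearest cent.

2025-01-01 to 2025-10-16: 289 days at 3.6% → €1,214,000 × 3.6% × 289/365 = €34,603.9890
2025-10-17 to 2025-12-31: 76 days at 0.5% → €1,214,000 × 0.5% × 76/365 = €1,263.8904
Total = €35,867.8795

€35,867.88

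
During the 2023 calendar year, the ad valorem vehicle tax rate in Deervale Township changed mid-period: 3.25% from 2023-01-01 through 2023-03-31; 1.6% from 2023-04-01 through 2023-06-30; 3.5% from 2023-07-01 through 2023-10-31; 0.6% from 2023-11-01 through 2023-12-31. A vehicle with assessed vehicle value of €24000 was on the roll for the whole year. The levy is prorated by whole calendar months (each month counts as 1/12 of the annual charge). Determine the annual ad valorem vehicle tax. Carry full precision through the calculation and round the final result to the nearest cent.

€595.00

2023-01-01 to 2023-03-31: 3 months at 3.25% → €24000 × 3.25% × 3/12 = €195.0000
2023-04-01 to 2023-06-30: 3 months at 1.6% → €24000 × 1.6% × 3/12 = €96.0000
2023-07-01 to 2023-10-31: 4 months at 3.5% → €24000 × 3.5% × 4/12 = €280.0000
2023-11-01 to 2023-12-31: 2 months at 0.6% → €24000 × 0.6% × 2/12 = €24.0000
Total = €595.0000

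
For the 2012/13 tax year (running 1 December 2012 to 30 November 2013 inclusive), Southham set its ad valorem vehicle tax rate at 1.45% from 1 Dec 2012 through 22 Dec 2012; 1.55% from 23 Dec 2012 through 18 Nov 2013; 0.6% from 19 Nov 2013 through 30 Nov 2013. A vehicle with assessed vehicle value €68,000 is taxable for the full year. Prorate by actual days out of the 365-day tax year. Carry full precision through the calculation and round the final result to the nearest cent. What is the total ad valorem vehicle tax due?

€1,028.66

1 Dec – 22 Dec 2012: 22 days at 1.45% → €68,000 × 1.45% × 22/365 = €59.4301
23 Dec 2012 – 18 Nov 2013: 331 days at 1.55% → €68,000 × 1.55% × 331/365 = €955.8192
19 Nov – 30 Nov 2013: 12 days at 0.6% → €68,000 × 0.6% × 12/365 = €13.4137
Total = €1,028.6630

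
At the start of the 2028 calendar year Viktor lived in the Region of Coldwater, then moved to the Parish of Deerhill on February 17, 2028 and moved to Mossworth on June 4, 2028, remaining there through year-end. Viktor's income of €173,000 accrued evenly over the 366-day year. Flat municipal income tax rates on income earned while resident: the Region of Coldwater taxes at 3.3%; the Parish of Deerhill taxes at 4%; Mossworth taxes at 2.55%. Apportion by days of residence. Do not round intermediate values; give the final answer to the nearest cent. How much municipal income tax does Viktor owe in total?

The Region of Coldwater, January 1 – February 16, 2028: 47 days → €173,000 × 3.3% × 47/366 = €733.1230
The Parish of Deerhill, February 17 – June 3, 2028: 108 days → €173,000 × 4% × 108/366 = €2,041.9672
Mossworth, June 4 – December 31, 2028: 211 days → €173,000 × 2.55% × 211/366 = €2,543.2418
Total = €5,318.3320

€5,318.33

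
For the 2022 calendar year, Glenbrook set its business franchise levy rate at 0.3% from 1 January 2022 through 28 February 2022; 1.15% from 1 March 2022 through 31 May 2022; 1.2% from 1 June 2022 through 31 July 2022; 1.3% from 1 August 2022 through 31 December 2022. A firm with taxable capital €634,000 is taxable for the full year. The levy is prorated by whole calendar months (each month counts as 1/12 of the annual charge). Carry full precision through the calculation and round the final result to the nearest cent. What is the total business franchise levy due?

€6,841.92

1 January – 28 February 2022: 2 months at 0.3% → €634,000 × 0.3% × 2/12 = €317.0000
1 March – 31 May 2022: 3 months at 1.15% → €634,000 × 1.15% × 3/12 = €1,822.7500
1 June – 31 July 2022: 2 months at 1.2% → €634,000 × 1.2% × 2/12 = €1,268.0000
1 August – 31 December 2022: 5 months at 1.3% → €634,000 × 1.3% × 5/12 = €3,434.1667
Total = €6,841.9167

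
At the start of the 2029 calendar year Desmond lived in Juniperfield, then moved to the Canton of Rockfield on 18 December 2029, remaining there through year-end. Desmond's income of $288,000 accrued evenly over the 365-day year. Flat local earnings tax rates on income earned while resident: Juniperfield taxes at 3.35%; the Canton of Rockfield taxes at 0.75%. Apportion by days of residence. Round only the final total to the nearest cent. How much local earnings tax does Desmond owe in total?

$9,360.79

Juniperfield, 1 January – 17 December 2029: 351 days → $288,000 × 3.35% × 351/365 = $9,277.9397
The Canton of Rockfield, 18 December – 31 December 2029: 14 days → $288,000 × 0.75% × 14/365 = $82.8493
Total = $9,360.7890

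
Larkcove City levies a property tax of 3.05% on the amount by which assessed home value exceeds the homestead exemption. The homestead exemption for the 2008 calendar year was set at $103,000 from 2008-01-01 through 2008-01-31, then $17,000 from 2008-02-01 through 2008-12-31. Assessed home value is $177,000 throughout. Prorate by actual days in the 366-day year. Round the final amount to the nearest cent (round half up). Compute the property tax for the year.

2008-01-01 to 2008-01-31: 31 days, exemption $103,000 → ($177,000 − $103,000) × 3.05% × 31/366 = $191.1667
2008-02-01 to 2008-12-31: 335 days, exemption $17,000 → ($177,000 − $17,000) × 3.05% × 335/366 = $4,466.6667
Total = $4,657.8333

$4,657.83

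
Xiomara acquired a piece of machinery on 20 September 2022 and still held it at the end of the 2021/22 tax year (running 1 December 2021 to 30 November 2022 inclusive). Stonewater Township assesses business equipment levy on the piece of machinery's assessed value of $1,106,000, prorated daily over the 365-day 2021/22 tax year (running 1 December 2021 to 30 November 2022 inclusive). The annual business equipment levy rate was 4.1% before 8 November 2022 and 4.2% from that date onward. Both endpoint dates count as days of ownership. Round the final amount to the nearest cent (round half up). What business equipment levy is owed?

$9,014.66

20 September – 7 November 2022: 49 days at 4.1% → $1,106,000 × 4.1% × 49/365 = $6,087.5452
8 November – 30 November 2022: 23 days at 4.2% → $1,106,000 × 4.2% × 23/365 = $2,927.1123
Total = $9,014.6575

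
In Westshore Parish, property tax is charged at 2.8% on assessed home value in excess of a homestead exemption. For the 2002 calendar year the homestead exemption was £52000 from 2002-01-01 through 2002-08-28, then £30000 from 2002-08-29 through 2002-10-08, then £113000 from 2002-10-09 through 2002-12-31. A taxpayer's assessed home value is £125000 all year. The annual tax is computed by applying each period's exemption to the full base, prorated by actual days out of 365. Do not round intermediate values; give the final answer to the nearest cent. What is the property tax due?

2002-01-01 to 2002-08-28: 240 days, exemption £52000 → (£125000 − £52000) × 2.8% × 240/365 = £1344.0000
2002-08-29 to 2002-10-08: 41 days, exemption £30000 → (£125000 − £30000) × 2.8% × 41/365 = £298.7945
2002-10-09 to 2002-12-31: 84 days, exemption £113000 → (£125000 − £113000) × 2.8% × 84/365 = £77.3260
Total = £1720.1205

£1720.12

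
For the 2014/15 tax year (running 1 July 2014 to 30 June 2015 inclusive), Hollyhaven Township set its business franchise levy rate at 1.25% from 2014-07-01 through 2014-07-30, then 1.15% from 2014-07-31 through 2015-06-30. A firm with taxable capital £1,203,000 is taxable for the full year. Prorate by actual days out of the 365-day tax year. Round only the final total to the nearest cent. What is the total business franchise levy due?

2014-07-01 to 2014-07-30: 30 days at 1.25% → £1,203,000 × 1.25% × 30/365 = £1,235.9589
2014-07-31 to 2015-06-30: 335 days at 1.15% → £1,203,000 × 1.15% × 335/365 = £12,697.4178
Total = £13,933.3767

£13,933.38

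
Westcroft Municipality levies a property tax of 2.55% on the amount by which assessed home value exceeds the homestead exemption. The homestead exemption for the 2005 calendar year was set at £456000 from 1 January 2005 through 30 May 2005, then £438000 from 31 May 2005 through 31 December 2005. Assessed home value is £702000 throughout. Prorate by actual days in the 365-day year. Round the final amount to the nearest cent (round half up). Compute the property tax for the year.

£6543.37

1 January – 30 May 2005: 150 days, exemption £456000 → (£702000 − £456000) × 2.55% × 150/365 = £2577.9452
31 May – 31 December 2005: 215 days, exemption £438000 → (£702000 − £438000) × 2.55% × 215/365 = £3965.4247
Total = £6543.3699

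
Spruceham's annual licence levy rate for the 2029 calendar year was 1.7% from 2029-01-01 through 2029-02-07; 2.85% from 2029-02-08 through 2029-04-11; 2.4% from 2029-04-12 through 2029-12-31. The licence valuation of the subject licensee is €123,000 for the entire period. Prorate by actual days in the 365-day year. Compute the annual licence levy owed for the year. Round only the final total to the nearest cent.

€2,957.90

2029-01-01 to 2029-02-07: 38 days at 1.7% → €123,000 × 1.7% × 38/365 = €217.6932
2029-02-08 to 2029-04-11: 63 days at 2.85% → €123,000 × 2.85% × 63/365 = €605.0589
2029-04-12 to 2029-12-31: 264 days at 2.4% → €123,000 × 2.4% × 264/365 = €2,135.1452
Total = €2,957.8973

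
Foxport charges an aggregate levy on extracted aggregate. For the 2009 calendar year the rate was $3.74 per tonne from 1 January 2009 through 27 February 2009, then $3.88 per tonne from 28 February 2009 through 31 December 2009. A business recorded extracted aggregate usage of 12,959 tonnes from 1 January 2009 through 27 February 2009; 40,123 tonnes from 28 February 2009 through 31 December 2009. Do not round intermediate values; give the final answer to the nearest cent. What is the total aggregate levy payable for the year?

$204143.90

1 January – 27 February 2009: 12,959 tonnes at $3.74/tonne → $48466.66
28 February – 31 December 2009: 40,123 tonnes at $3.88/tonne → $155677.24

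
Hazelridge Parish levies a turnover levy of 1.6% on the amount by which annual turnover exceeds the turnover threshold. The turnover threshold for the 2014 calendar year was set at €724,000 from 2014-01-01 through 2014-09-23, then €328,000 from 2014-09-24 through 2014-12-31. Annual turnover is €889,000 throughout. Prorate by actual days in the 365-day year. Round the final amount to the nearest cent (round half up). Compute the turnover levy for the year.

2014-01-01 to 2014-09-23: 266 days, exemption €724,000 → (€889,000 − €724,000) × 1.6% × 266/365 = €1,923.9452
2014-09-24 to 2014-12-31: 99 days, exemption €328,000 → (€889,000 − €328,000) × 1.6% × 99/365 = €2,434.5863
Total = €4,358.5315

€4,358.53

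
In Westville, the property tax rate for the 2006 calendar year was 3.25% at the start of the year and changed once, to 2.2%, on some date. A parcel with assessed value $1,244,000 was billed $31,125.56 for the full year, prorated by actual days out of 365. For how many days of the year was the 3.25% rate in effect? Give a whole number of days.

Let d = days at the first rate; then 365 − d days at the second rate.
$1,244,000 × [3.25%·d + 2.2%·(365−d)] / 365 = $31,125.56
Solving gives d = 105, so the new rate took effect on 16 Apr 2006.

105 days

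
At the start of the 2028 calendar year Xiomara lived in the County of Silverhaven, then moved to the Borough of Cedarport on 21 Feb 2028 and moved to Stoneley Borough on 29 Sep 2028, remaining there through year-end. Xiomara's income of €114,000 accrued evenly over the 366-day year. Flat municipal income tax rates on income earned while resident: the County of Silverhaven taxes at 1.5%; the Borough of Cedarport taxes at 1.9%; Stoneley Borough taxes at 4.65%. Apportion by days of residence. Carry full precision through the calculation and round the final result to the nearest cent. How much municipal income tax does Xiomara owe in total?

The County of Silverhaven, 1 Jan – 20 Feb 2028: 51 days → €114,000 × 1.5% × 51/366 = €238.2787
The Borough of Cedarport, 21 Feb – 28 Sep 2028: 221 days → €114,000 × 1.9% × 221/366 = €1,307.8852
Stoneley Borough, 29 Sep – 31 Dec 2028: 94 days → €114,000 × 4.65% × 94/366 = €1,361.4590
Total = €2,907.6230

€2,907.62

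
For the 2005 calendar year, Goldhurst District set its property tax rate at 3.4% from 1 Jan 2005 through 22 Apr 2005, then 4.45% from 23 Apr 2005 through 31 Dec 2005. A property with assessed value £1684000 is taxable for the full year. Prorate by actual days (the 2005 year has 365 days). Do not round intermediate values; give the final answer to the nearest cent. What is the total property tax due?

£69512.29

1 Jan – 22 Apr 2005: 112 days at 3.4% → £1684000 × 3.4% × 112/365 = £17568.9644
23 Apr – 31 Dec 2005: 253 days at 4.45% → £1684000 × 4.45% × 253/365 = £51943.3260
Total = £69512.2904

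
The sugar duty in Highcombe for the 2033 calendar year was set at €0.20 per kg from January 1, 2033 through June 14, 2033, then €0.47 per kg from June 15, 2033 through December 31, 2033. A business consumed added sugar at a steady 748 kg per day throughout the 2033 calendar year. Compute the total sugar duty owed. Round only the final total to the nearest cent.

January 1 – June 14, 2033: 165 days × 748 kg/day = 123,420 kg at €0.20/kg → €24,684.00
June 15 – December 31, 2033: 200 days × 748 kg/day = 149,600 kg at €0.47/kg → €70,312.00

€94,996.00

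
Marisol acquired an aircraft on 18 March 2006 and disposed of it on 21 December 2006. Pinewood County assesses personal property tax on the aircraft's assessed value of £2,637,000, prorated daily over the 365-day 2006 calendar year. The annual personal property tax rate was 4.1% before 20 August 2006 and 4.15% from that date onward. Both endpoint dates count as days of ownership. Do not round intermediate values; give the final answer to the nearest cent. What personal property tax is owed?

18 March – 19 August 2006: 155 days at 4.1% → £2,637,000 × 4.1% × 155/365 = £45,912.6986
20 August – 21 December 2006: 124 days at 4.15% → £2,637,000 × 4.15% × 124/365 = £37,178.0877
Total = £83,090.7863

£83,090.79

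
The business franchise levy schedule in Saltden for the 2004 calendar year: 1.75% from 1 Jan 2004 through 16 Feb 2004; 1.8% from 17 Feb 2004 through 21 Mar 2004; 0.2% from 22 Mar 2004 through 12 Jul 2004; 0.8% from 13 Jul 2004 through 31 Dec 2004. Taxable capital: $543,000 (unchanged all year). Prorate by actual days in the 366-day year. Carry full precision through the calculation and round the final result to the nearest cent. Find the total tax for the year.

1 Jan – 16 Feb 2004: 47 days at 1.75% → $543,000 × 1.75% × 47/366 = $1,220.2664
17 Feb – 21 Mar 2004: 34 days at 1.8% → $543,000 × 1.8% × 34/366 = $907.9672
22 Mar – 12 Jul 2004: 113 days at 0.2% → $543,000 × 0.2% × 113/366 = $335.2951
13 Jul – 31 Dec 2004: 172 days at 0.8% → $543,000 × 0.8% × 172/366 = $2,041.4426
Total = $4,504.9713

$4,504.97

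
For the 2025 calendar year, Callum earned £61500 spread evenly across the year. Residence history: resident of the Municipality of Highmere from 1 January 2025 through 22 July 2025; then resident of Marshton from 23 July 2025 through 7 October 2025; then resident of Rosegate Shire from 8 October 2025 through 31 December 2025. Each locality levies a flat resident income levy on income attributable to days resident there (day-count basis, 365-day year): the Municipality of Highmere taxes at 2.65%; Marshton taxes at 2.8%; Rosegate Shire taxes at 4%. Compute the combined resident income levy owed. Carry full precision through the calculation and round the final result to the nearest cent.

£1842.56

The Municipality of Highmere, 1 January – 22 July 2025: 203 days → £61500 × 2.65% × 203/365 = £906.4089
Marshton, 23 July – 7 October 2025: 77 days → £61500 × 2.8% × 77/365 = £363.2712
Rosegate Shire, 8 October – 31 December 2025: 85 days → £61500 × 4% × 85/365 = £572.8767
Total = £1842.5568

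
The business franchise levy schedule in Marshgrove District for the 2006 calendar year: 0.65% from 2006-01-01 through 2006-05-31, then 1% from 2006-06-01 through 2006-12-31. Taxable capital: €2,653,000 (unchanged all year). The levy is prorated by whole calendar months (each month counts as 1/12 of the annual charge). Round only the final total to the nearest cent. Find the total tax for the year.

€22,661.04

2006-01-01 to 2006-05-31: 5 months at 0.65% → €2,653,000 × 0.65% × 5/12 = €7,185.2083
2006-06-01 to 2006-12-31: 7 months at 1% → €2,653,000 × 1% × 7/12 = €15,475.8333
Total = €22,661.0417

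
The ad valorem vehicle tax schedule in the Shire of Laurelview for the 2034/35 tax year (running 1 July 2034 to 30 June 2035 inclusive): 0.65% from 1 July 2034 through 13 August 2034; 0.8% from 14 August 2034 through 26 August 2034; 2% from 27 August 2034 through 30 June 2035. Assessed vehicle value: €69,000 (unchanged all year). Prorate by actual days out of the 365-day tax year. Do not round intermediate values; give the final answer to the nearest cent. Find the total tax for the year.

€1,238.22

1 July – 13 August 2034: 44 days at 0.65% → €69,000 × 0.65% × 44/365 = €54.0658
14 August – 26 August 2034: 13 days at 0.8% → €69,000 × 0.8% × 13/365 = €19.6603
27 August 2034 – 30 June 2035: 308 days at 2% → €69,000 × 2% × 308/365 = €1,164.4932
Total = €1,238.2192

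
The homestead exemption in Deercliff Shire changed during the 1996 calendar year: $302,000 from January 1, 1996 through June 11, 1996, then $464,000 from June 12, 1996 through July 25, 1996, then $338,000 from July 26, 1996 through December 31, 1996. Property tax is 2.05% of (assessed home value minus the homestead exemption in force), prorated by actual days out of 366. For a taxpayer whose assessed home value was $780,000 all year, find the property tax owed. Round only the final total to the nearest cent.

January 1 – June 11, 1996: 163 days, exemption $302,000 → ($780,000 − $302,000) × 2.05% × 163/366 = $4,364.0355
June 12 – July 25, 1996: 44 days, exemption $464,000 → ($780,000 − $464,000) × 2.05% × 44/366 = $778.7760
July 26 – December 31, 1996: 159 days, exemption $338,000 → ($780,000 − $338,000) × 2.05% × 159/366 = $3,936.3361
Total = $9,079.1475

$9,079.15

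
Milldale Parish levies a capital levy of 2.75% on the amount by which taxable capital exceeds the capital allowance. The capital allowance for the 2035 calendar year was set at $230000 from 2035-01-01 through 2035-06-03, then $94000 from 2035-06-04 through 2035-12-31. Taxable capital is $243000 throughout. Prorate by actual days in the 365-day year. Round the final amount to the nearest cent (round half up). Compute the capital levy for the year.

$2519.53

2035-01-01 to 2035-06-03: 154 days, exemption $230000 → ($243000 − $230000) × 2.75% × 154/365 = $150.8356
2035-06-04 to 2035-12-31: 211 days, exemption $94000 → ($243000 − $94000) × 2.75% × 211/365 = $2368.6918
Total = $2519.5274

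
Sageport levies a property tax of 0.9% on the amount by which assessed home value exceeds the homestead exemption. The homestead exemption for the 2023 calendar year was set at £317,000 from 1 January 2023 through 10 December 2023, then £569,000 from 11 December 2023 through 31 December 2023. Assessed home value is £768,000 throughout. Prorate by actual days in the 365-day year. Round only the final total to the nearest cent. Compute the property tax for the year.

1 January – 10 December 2023: 344 days, exemption £317,000 → (£768,000 − £317,000) × 0.9% × 344/365 = £3,825.4685
11 December – 31 December 2023: 21 days, exemption £569,000 → (£768,000 − £569,000) × 0.9% × 21/365 = £103.0438
Total = £3,928.5123

£3,928.51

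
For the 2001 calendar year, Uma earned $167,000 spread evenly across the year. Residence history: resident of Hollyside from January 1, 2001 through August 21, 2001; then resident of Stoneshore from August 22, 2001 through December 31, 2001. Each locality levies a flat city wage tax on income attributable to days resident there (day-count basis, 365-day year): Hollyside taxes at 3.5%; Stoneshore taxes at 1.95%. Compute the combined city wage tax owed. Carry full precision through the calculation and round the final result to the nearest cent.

$4,908.88

Hollyside, January 1 – August 21, 2001: 233 days → $167,000 × 3.5% × 233/365 = $3,731.1918
Stoneshore, August 22 – December 31, 2001: 132 days → $167,000 × 1.95% × 132/365 = $1,177.6932
Total = $4,908.8849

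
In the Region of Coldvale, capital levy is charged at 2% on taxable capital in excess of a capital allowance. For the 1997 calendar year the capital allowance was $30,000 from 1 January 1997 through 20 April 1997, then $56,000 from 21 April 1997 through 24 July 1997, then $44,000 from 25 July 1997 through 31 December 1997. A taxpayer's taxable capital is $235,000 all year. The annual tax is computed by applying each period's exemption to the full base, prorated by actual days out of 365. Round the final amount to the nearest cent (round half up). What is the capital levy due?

1 January – 20 April 1997: 110 days, exemption $30,000 → ($235,000 − $30,000) × 2% × 110/365 = $1,235.6164
21 April – 24 July 1997: 95 days, exemption $56,000 → ($235,000 − $56,000) × 2% × 95/365 = $931.7808
25 July – 31 December 1997: 160 days, exemption $44,000 → ($235,000 − $44,000) × 2% × 160/365 = $1,674.5205
Total = $3,841.9178

$3,841.92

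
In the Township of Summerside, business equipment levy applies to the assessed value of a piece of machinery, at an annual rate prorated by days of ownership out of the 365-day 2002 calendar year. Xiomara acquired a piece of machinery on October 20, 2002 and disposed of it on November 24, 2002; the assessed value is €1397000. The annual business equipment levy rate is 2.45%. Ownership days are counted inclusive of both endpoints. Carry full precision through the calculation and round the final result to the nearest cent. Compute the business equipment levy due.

€3375.76

Days held (October 20 – November 24, 2002): 36 out of 365
Tax = €1397000 × 2.45% × 36/365 = €3375.7644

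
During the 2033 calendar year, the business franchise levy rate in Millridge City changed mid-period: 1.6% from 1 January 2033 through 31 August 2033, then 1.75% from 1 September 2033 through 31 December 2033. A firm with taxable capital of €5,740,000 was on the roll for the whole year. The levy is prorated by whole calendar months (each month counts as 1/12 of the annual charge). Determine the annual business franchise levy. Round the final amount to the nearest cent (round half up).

€94,710.00

1 January – 31 August 2033: 8 months at 1.6% → €5,740,000 × 1.6% × 8/12 = €61,226.6667
1 September – 31 December 2033: 4 months at 1.75% → €5,740,000 × 1.75% × 4/12 = €33,483.3333
Total = €94,710.0000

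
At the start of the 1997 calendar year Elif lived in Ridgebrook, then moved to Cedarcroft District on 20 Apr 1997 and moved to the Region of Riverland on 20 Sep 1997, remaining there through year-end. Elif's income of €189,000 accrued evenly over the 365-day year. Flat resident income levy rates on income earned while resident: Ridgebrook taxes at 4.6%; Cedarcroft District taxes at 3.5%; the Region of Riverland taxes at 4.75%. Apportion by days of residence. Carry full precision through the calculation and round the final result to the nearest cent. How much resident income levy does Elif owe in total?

Ridgebrook, 1 Jan – 19 Apr 1997: 109 days → €189,000 × 4.6% × 109/365 = €2,596.2904
Cedarcroft District, 20 Apr – 19 Sep 1997: 153 days → €189,000 × 3.5% × 153/365 = €2,772.8630
The Region of Riverland, 20 Sep – 31 Dec 1997: 103 days → €189,000 × 4.75% × 103/365 = €2,533.3767
Total = €7,902.5301

€7,902.53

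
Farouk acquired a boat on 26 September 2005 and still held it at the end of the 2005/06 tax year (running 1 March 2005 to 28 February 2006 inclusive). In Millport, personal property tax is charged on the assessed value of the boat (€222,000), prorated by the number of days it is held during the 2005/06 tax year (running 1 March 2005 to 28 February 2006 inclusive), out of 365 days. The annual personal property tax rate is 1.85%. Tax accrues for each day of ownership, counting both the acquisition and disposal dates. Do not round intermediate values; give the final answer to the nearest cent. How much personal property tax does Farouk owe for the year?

€1,755.32

Days held (26 September 2005 – 28 February 2006): 156 out of 365
Tax = €222,000 × 1.85% × 156/365 = €1,755.3205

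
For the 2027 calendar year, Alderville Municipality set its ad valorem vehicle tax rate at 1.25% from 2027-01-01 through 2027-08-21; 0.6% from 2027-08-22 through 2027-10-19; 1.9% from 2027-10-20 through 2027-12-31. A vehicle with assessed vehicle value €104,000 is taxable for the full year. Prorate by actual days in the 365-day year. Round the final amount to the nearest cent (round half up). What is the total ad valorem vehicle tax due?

€1,325.93

2027-01-01 to 2027-08-21: 233 days at 1.25% → €104,000 × 1.25% × 233/365 = €829.8630
2027-08-22 to 2027-10-19: 59 days at 0.6% → €104,000 × 0.6% × 59/365 = €100.8658
2027-10-20 to 2027-12-31: 73 days at 1.9% → €104,000 × 1.9% × 73/365 = €395.2000
Total = €1,325.9288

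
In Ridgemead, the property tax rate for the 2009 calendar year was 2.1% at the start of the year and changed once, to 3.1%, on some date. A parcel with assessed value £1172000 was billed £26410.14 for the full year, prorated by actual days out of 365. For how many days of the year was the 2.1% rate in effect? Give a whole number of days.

Let d = days at the first rate; then 365 − d days at the second rate.
£1172000 × [2.1%·d + 3.1%·(365−d)] / 365 = £26410.14
Solving gives d = 309, so the new rate took effect on November 6, 2009.

309 days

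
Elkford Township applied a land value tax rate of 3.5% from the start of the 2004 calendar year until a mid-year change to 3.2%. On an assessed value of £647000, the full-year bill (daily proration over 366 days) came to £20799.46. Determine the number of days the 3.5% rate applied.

18 days

Let d = days at the first rate; then 366 − d days at the second rate.
£647000 × [3.5%·d + 3.2%·(366−d)] / 366 = £20799.46
Solving gives d = 18, so the new rate took effect on 19 Jan 2004.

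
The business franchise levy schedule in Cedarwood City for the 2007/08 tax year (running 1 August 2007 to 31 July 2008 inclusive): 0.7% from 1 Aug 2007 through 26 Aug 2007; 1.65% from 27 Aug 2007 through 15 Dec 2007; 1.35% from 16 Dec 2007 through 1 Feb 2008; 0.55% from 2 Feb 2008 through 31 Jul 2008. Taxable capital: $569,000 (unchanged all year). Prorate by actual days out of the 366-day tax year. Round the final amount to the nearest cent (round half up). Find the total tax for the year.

$5,685.34

1 Aug – 26 Aug 2007: 26 days at 0.7% → $569,000 × 0.7% × 26/366 = $282.9454
27 Aug – 15 Dec 2007: 111 days at 1.65% → $569,000 × 1.65% × 111/366 = $2,847.3320
16 Dec 2007 – 1 Feb 2008: 48 days at 1.35% → $569,000 × 1.35% × 48/366 = $1,007.4098
2 Feb – 31 Jul 2008: 181 days at 0.55% → $569,000 × 0.55% × 181/366 = $1,547.6489
Total = $5,685.3361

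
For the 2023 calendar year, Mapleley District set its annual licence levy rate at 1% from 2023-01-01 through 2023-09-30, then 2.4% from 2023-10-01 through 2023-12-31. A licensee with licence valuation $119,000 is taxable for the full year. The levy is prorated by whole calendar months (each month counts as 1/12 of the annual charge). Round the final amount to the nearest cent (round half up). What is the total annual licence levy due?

$1,606.50

2023-01-01 to 2023-09-30: 9 months at 1% → $119,000 × 1% × 9/12 = $892.5000
2023-10-01 to 2023-12-31: 3 months at 2.4% → $119,000 × 2.4% × 3/12 = $714.0000
Total = $1,606.5000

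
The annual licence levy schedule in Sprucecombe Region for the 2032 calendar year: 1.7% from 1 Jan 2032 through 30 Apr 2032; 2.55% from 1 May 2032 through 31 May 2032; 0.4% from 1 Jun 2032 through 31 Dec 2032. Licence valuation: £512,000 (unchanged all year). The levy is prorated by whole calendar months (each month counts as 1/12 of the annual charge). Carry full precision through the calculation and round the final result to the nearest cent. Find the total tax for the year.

1 Jan – 30 Apr 2032: 4 months at 1.7% → £512,000 × 1.7% × 4/12 = £2,901.3333
1 May – 31 May 2032: 1 month at 2.55% → £512,000 × 2.55% × 1/12 = £1,088.0000
1 Jun – 31 Dec 2032: 7 months at 0.4% → £512,000 × 0.4% × 7/12 = £1,194.6667
Total = £5,184.0000

£5,184.00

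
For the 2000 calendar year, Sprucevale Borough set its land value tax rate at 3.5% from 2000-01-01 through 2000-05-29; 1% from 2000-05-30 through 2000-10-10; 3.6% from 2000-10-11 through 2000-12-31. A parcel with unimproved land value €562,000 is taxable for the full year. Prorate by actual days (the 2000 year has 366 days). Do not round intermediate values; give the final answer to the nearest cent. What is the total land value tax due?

€14,651.92

2000-01-01 to 2000-05-29: 150 days at 3.5% → €562,000 × 3.5% × 150/366 = €8,061.4754
2000-05-30 to 2000-10-10: 134 days at 1% → €562,000 × 1% × 134/366 = €2,057.5956
2000-10-11 to 2000-12-31: 82 days at 3.6% → €562,000 × 3.6% × 82/366 = €4,532.8525
Total = €14,651.9235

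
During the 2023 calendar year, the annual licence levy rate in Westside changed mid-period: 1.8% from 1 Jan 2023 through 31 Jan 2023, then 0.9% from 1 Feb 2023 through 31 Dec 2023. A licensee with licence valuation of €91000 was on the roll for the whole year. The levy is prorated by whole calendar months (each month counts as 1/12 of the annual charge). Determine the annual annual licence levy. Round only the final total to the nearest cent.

€887.25

1 Jan – 31 Jan 2023: 1 month at 1.8% → €91000 × 1.8% × 1/12 = €136.5000
1 Feb – 31 Dec 2023: 11 months at 0.9% → €91000 × 0.9% × 11/12 = €750.7500
Total = €887.2500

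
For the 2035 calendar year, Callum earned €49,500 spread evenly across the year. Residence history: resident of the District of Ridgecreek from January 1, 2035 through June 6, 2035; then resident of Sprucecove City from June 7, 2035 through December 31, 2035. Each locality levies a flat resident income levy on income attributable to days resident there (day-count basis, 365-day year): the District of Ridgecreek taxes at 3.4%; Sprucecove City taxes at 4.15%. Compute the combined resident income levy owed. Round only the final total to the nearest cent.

€1,894.56

The District of Ridgecreek, January 1 – June 6, 2035: 157 days → €49,500 × 3.4% × 157/365 = €723.9205
Sprucecove City, June 7 – December 31, 2035: 208 days → €49,500 × 4.15% × 208/365 = €1,170.6411
Total = €1,894.5616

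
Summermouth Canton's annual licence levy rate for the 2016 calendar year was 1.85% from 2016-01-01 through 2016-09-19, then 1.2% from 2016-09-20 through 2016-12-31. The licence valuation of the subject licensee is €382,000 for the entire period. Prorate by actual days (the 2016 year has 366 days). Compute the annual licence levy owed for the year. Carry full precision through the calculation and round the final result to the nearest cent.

2016-01-01 to 2016-09-19: 263 days at 1.85% → €382,000 × 1.85% × 263/366 = €5,078.1995
2016-09-20 to 2016-12-31: 103 days at 1.2% → €382,000 × 1.2% × 103/366 = €1,290.0328
Total = €6,368.2322

€6,368.23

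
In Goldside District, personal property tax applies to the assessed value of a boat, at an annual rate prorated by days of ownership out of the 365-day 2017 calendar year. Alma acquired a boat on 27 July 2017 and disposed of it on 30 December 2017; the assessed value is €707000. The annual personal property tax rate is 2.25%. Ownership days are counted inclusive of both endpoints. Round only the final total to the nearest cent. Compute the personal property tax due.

€6842.40

Days held (27 July – 30 December 2017): 157 out of 365
Tax = €707000 × 2.25% × 157/365 = €6842.4041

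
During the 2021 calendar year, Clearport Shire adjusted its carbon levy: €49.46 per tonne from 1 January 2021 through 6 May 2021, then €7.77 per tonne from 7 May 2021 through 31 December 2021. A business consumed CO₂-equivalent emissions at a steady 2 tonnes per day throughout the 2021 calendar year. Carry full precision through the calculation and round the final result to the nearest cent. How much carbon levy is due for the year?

€16,177.98

1 January – 6 May 2021: 126 days × 2 tonnes/day = 252 tonnes at €49.46/tonne → €12,463.92
7 May – 31 December 2021: 239 days × 2 tonnes/day = 478 tonnes at €7.77/tonne → €3,714.06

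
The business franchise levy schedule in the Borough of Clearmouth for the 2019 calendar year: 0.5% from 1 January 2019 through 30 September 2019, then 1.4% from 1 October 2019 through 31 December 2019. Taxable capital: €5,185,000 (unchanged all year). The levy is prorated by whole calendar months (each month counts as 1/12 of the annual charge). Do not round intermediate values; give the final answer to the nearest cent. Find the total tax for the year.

1 January – 30 September 2019: 9 months at 0.5% → €5,185,000 × 0.5% × 9/12 = €19,443.7500
1 October – 31 December 2019: 3 months at 1.4% → €5,185,000 × 1.4% × 3/12 = €18,147.5000
Total = €37,591.2500

€37,591.25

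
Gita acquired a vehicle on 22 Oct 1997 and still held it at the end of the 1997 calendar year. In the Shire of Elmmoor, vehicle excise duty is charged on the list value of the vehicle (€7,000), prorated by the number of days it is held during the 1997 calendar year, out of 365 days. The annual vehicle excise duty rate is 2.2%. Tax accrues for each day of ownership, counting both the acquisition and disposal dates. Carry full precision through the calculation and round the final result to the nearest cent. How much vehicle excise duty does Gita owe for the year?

€29.96

Days held (22 Oct – 31 Dec 1997): 71 out of 365
Tax = €7,000 × 2.2% × 71/365 = €29.9562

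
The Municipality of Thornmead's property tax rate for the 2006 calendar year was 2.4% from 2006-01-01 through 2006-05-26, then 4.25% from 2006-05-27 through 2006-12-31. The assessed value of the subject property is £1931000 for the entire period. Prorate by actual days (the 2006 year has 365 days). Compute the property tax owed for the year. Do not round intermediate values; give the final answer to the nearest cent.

£67778.10

2006-01-01 to 2006-05-26: 146 days at 2.4% → £1931000 × 2.4% × 146/365 = £18537.6000
2006-05-27 to 2006-12-31: 219 days at 4.25% → £1931000 × 4.25% × 219/365 = £49240.5000
Total = £67778.1000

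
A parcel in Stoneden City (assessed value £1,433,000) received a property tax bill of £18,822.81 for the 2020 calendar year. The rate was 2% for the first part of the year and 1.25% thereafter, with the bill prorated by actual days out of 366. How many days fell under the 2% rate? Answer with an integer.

Let d = days at the first rate; then 366 − d days at the second rate.
£1,433,000 × [2%·d + 1.25%·(366−d)] / 366 = £18,822.81
Solving gives d = 31, so the new rate took effect on 1 February 2020.

31 days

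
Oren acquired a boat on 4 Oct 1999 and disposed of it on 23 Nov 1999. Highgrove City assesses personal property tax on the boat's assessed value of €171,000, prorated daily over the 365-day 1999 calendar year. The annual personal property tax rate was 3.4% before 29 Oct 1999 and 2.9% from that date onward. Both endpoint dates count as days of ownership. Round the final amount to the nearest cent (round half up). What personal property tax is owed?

€751.46

4 Oct – 28 Oct 1999: 25 days at 3.4% → €171,000 × 3.4% × 25/365 = €398.2192
29 Oct – 23 Nov 1999: 26 days at 2.9% → €171,000 × 2.9% × 26/365 = €353.2438
Total = €751.4630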